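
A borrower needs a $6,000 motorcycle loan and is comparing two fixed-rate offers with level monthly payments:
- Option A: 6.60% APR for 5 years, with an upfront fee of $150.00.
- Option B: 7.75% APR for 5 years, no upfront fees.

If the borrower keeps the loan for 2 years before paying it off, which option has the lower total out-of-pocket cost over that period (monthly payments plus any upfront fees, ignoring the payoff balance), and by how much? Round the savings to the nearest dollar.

Option B by $72

Option A: at 6.60% the monthly rate is 0.0055000, so the payment is 6,000 × 0.0055000 / (1 − 1.0055000^−60) = $117.68.
Option B: at 7.75% the monthly rate is 0.0064583, so the payment is 6,000 × 0.0064583 / (1 − 1.0064583^−60) = $120.94.
Over 24 months: Option A costs 24 × $117.68 + $150.00 = $2,974.32; Option B costs 24 × $120.94 = $2,902.56.
Option B is cheaper by $2,974.32 − $2,902.56 = $71.76.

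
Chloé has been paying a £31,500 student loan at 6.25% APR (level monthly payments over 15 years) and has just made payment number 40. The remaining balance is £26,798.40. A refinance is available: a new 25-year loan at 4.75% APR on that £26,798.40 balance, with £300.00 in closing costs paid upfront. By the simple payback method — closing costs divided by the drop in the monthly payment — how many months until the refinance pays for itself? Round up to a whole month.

Current payment = 31,500 × 6.25%/12 / (1 − (1+0.0052083)^−180) = £270.09.
Refinanced payment = 26,798.40 × 0.0039583 / (1 − (1+0.0039583)^−300) = £152.78.
Monthly savings = £270.09 − £152.78 = £117.31.
Break-even = £300.00 / £117.31 = 2.56 → 3 months.

3 months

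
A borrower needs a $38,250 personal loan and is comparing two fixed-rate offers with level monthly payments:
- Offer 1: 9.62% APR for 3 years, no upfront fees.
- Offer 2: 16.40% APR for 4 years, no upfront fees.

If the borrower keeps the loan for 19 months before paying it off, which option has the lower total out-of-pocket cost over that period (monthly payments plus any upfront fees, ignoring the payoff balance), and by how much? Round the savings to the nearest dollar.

Offer 1: at 9.62% the monthly rate is 0.0080167, so the payment is 38,250 × 0.0080167 / (1 − 1.0080167^−36) = $1,227.41.
Offer 2: monthly rate = 16.4%/12 = 0.0136667; payment = 38,250 × 0.0136667 / (1 − (1+0.0136667)^−48) = $1,091.87.
Over 19 months: Offer 1 costs 19 × $1,227.41 = $23,320.79; Offer 2 costs 19 × $1,091.87 = $20,745.53.
Offer 2 is cheaper by $23,320.79 − $20,745.53 = $2,575.26.

Offer 2 by $2,575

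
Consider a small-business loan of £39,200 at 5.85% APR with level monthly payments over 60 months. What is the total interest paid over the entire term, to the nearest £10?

£6,110

At 5.85% the monthly rate is 0.0048750, so the payment is 39,200 × 0.0048750 / (1 − 1.0048750^−60) = £755.11.
Total paid = 60 × £755.11 = £45,306.60; interest = £45,306.60 − £39,200 = £6,106.60.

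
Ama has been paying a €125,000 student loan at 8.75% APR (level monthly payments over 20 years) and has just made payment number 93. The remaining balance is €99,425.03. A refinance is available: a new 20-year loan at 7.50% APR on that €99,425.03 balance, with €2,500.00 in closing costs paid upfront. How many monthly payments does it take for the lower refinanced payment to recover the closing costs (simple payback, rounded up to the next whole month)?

Current payment = 125,000 × 8.75%/12 / (1 − (1+0.0072917)^−240) = €1,104.64.
Refinanced payment = 99,425.03 × 0.0062500 / (1 − (1+0.0062500)^−240) = €800.96.
Monthly savings = €1,104.64 − €800.96 = €303.68.
Break-even = €2,500.00 / €303.68 = 8.23 → 9 months.

9 months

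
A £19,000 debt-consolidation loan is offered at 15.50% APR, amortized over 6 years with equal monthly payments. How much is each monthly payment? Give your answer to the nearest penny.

£406.93

Monthly rate = 15.5%/12 = 0.0129167; payment = 19,000 × 0.0129167 / (1 − (1+0.0129167)^−72) = £406.93.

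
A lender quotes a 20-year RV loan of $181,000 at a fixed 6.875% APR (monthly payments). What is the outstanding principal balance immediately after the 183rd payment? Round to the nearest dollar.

With monthly rate i = 6.875%/12 = 0.0057292, the balance after k of n payments is P · [(1+i)^n − (1+i)^k] / [(1+i)^n − 1].
(1+0.0057292)^240 = 3.93958811 and (1+0.0057292)^183 = 2.84466578, so the balance is 181,000 × (3.93958811 − 2.84466578) / (3.93958811 − 1) = $67,417.93.

$67,418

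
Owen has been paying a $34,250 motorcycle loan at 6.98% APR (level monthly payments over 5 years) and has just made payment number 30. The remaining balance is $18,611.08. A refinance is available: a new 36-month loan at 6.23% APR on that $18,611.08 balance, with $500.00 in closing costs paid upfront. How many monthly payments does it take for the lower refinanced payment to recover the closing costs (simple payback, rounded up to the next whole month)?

Current payment = 34,250 × 6.98%/12 / (1 − (1+0.0058167)^−60) = $677.87.
Refinanced payment = 18,611.08 × 0.0051917 / (1 − (1+0.0051917)^−36) = $568.13.
Monthly savings = $677.87 − $568.13 = $109.74.
Break-even = $500.00 / $109.74 = 4.56 → 5 months.

5 months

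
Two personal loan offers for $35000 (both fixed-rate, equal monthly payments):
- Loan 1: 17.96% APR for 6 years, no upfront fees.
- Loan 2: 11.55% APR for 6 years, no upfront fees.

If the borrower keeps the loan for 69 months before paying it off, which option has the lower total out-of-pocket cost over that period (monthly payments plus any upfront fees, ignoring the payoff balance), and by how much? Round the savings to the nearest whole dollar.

Loan 2 by $8,376

Loan 1: at 17.96% the monthly rate is 0.0149667, so the payment is 35,000 × 0.0149667 / (1 − 1.0149667^−72) = $797.48.
Loan 2: at 11.55% the monthly rate is 0.0096250, so the payment is 35,000 × 0.0096250 / (1 − 1.0096250^−72) = $676.09.
Over 69 months: Loan 1 costs 69 × $797.48 = $55,026.12; Loan 2 costs 69 × $676.09 = $46,650.21.
Loan 2 is cheaper by $55,026.12 − $46,650.21 = $8,375.91.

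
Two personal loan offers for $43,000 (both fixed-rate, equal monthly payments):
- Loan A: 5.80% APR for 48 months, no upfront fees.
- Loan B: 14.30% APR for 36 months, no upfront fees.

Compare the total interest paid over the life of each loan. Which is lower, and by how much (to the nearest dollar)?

Loan A by $4,849

Loan A: at 5.80% the monthly rate is 0.0048333, so the payment is 43,000 × 0.0048333 / (1 − 1.0048333^−48) = $1,005.92.
Total interest on Loan A = 48 × $1,005.92 − $43,000 = $5,284.16.
Loan B: at 14.30% the monthly rate is 0.0119167, so the payment is 43,000 × 0.0119167 / (1 − 1.0119167^−36) = $1,475.91.
Total interest on Loan B = 36 × $1,475.91 − $43,000 = $10,132.76.
Loan A is lower by $4,848.60.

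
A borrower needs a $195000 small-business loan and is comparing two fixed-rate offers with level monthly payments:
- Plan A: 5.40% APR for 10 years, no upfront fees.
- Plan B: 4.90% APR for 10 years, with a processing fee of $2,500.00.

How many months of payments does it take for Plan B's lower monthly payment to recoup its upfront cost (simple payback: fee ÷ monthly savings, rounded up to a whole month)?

53 months

Plan A: monthly rate = 5.4%/12 = 0.0045000; payment = 195,000 × 0.0045000 / (1 − (1+0.0045000)^−120) = $2,106.61.
Plan B: monthly rate = 4.9%/12 = 0.0040833; payment = 195,000 × 0.0040833 / (1 − (1+0.0040833)^−120) = $2,058.76.
Monthly savings = $2,106.61 − $2,058.76 = $47.85.
Break-even = $2,500.00 / $47.85 = 52.25 → 53 months.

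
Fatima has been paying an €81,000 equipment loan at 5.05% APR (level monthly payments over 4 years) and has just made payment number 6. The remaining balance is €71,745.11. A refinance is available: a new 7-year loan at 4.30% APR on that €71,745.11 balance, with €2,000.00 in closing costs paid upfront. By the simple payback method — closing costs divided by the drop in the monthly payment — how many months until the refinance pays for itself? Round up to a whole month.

3 months

Current payment = 81,000 × 5.05%/12 / (1 − (1+0.0042083)^−48) = €1,867.21.
Refinanced payment = 71,745.11 × 0.0035833 / (1 − (1+0.0035833)^−84) = €990.61.
Monthly savings = €1,867.21 − €990.61 = €876.60.
Break-even = €2,000.00 / €876.60 = 2.28 → 3 months.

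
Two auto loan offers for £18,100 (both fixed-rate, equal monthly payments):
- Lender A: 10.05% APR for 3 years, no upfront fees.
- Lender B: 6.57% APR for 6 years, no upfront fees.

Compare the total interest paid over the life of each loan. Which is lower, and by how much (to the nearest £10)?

Lender A: at 10.05% the monthly rate is 0.0083750, so the payment is 18,100 × 0.0083750 / (1 − 1.0083750^−36) = £584.46.
Total interest on Lender A = 36 × £584.46 − £18,100 = £2,940.56.
Lender B: at 6.57% the monthly rate is 0.0054750, so the payment is 18,100 × 0.0054750 / (1 − 1.0054750^−72) = £304.86.
Total interest on Lender B = 72 × £304.86 − £18,100 = £3,849.92.
Lender A is lower by £909.36.

Lender A by £910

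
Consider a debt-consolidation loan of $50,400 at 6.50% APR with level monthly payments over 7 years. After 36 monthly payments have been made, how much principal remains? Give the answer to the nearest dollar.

$31,559

With monthly rate i = 6.5%/12 = 0.0054167, the balance after k of n payments is P · [(1+i)^n − (1+i)^k] / [(1+i)^n − 1].
(1+0.0054167)^84 = 1.57423925 and (1+0.0054167)^36 = 1.21467163, so the balance is 50,400 × (1.57423925 − 1.21467163) / (1.57423925 − 1) = $31,558.64.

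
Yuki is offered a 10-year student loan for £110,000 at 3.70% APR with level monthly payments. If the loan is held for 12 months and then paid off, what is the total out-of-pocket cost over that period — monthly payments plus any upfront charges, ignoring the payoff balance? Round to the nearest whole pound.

£13,177

Monthly rate = 3.7%/12 = 0.0030833; payment = 110,000 × 0.0030833 / (1 − (1+0.0030833)^−120) = £1,098.08.
Total outlay = 12 × £1,098.08 = £13,176.96.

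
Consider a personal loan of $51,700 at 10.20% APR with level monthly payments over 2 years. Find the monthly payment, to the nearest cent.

Monthly rate = 10.2%/12 = 0.0085000; payment = 51,700 × 0.0085000 / (1 − (1+0.0085000)^−24) = $2,390.47.

$2,390.47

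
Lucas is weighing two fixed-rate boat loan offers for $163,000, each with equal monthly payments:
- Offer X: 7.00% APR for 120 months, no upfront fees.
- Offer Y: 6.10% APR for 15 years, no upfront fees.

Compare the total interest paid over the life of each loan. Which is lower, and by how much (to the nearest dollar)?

Offer X: at 7.00% the monthly rate is 0.0058333, so the payment is 163,000 × 0.0058333 / (1 − 1.0058333^−120) = $1,892.57.
Total interest on Offer X = 120 × $1,892.57 − $163,000 = $64,108.40.
Offer Y: monthly rate = 6.1%/12 = 0.0050833; payment = 163,000 × 0.0050833 / (1 − (1+0.0050833)^−180) = $1,384.31.
Total interest on Offer Y = 180 × $1,384.31 − $163,000 = $86,175.80.
Offer X is lower by $22,067.40.

Offer X by $22,067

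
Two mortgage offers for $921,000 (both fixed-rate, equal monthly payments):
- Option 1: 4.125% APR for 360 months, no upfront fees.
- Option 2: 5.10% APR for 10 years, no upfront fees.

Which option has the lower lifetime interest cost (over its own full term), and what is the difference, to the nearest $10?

Option 1: monthly rate = 4.125%/12 = 0.0034375; payment = 921,000 × 0.0034375 / (1 − (1+0.0034375)^−360) = $4,463.62.
Total interest on Option 1 = 360 × $4,463.62 − $921,000 = $685,903.20.
Option 2: monthly rate = 5.1%/12 = 0.0042500; payment = 921,000 × 0.0042500 / (1 − (1+0.0042500)^−120) = $9,813.71.
Total interest on Option 2 = 120 × $9,813.71 − $921,000 = $256,645.20.
Option 2 is lower by $429,258.00.

Option 2 by $429,260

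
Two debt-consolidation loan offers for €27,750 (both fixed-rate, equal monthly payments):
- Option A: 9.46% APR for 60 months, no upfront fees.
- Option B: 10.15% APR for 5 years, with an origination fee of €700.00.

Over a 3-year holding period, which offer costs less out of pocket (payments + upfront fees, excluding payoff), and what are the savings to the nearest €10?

Option A by €1,040

Option A: monthly rate = 9.46%/12 = 0.0078833; payment = 27,750 × 0.0078833 / (1 − (1+0.0078833)^−60) = €582.26.
Option B: at 10.15% the monthly rate is 0.0084583, so the payment is 27,750 × 0.0084583 / (1 − 1.0084583^−60) = €591.66.
Over 36 months: Option A costs 36 × €582.26 = €20,961.36; Option B costs 36 × €591.66 + €700.00 = €21,999.76.
Option A is cheaper by €21,999.76 − €20,961.36 = €1,038.40.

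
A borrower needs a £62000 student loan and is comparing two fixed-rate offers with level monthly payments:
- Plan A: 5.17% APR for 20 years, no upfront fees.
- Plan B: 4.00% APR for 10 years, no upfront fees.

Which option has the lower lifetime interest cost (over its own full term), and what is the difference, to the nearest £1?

Plan A: at 5.17% the monthly rate is 0.0043083, so the payment is 62,000 × 0.0043083 / (1 − 1.0043083^−240) = £415.02.
Total interest on Plan A = 240 × £415.02 − £62,000 = £37,604.80.
Plan B: at 4.00% the monthly rate is 0.0033333, so the payment is 62,000 × 0.0033333 / (1 − 1.0033333^−120) = £627.72.
Total interest on Plan B = 120 × £627.72 − £62,000 = £13,326.40.
Plan B is lower by £24,278.40.

Plan B by £24,278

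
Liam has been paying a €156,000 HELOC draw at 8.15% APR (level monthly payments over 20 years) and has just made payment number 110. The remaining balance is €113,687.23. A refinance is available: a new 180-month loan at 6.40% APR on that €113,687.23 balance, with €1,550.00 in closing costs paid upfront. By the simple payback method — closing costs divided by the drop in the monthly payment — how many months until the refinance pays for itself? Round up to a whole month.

Current payment = 156,000 × 8.15%/12 / (1 − (1+0.0067917)^−240) = €1,319.45.
Refinanced payment = 113,687.23 × 0.0053333 / (1 − (1+0.0053333)^−180) = €984.10.
Monthly savings = €1,319.45 − €984.10 = €335.35.
Break-even = €1,550.00 / €335.35 = 4.62 → 5 months.

5 months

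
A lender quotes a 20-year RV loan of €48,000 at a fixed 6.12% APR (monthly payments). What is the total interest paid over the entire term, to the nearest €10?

€35,330

Monthly rate = 6.12%/12 = 0.0051000; payment = 48,000 × 0.0051000 / (1 − (1+0.0051000)^−240) = €347.22.
Total paid = 240 × €347.22 = €83,332.80; interest = €83,332.80 − €48,000 = €35,332.80.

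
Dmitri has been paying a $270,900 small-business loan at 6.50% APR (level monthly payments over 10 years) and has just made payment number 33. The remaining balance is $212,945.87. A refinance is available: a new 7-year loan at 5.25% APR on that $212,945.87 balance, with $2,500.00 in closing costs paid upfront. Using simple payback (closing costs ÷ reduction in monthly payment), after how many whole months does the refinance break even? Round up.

61 months

Current payment = 270,900 × 6.5%/12 / (1 − (1+0.0054167)^−120) = $3,076.01.
Refinanced payment = 212,945.87 × 0.0043750 / (1 − (1+0.0043750)^−84) = $3,034.84.
Monthly savings = $3,076.01 − $3,034.84 = $41.17.
Break-even = $2,500.00 / $41.17 = 60.72 → 61 months.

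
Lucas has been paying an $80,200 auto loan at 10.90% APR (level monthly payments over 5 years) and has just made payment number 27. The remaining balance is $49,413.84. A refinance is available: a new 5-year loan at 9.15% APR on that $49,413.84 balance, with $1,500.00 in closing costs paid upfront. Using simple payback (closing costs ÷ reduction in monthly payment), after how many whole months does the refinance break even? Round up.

Current payment = 80,200 × 10.9%/12 / (1 − (1+0.0090833)^−60) = $1,739.75.
Refinanced payment = 49,413.84 × 0.0076250 / (1 − (1+0.0076250)^−60) = $1,029.35.
Monthly savings = $1,739.75 − $1,029.35 = $710.40.
Break-even = $1,500.00 / $710.40 = 2.11 → 3 months.

3 months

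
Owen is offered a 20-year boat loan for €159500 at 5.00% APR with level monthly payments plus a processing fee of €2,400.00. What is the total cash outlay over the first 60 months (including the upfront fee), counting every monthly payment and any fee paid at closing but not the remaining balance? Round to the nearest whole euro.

At 5.00% the monthly rate is 0.0041667, so the payment is 159,500 × 0.0041667 / (1 − 1.0041667^−240) = €1,052.63.
Total outlay = 60 × €1,052.63 + €2,400.00 = €65,557.80.

€65,558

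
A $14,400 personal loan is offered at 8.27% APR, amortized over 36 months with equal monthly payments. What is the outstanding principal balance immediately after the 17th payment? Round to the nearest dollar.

With monthly rate i = 8.27%/12 = 0.0068917, the balance after k of n payments is P · [(1+i)^n − (1+i)^k] / [(1+i)^n − 1].
(1+0.0068917)^36 = 1.28049791 and (1+0.0068917)^17 = 1.12384571, so the balance is 14,400 × (1.28049791 − 1.12384571) / (1.28049791 − 1) = $8,042.10.

$8,042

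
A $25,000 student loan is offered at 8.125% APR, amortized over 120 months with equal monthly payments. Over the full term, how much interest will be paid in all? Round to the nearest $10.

$11,600

Monthly rate = 8.125%/12 = 0.0067708; payment = 25,000 × 0.0067708 / (1 − (1+0.0067708)^−120) = $304.97.
Total paid = 120 × $304.97 = $36,596.40; interest = $36,596.40 − $25,000 = $11,596.40.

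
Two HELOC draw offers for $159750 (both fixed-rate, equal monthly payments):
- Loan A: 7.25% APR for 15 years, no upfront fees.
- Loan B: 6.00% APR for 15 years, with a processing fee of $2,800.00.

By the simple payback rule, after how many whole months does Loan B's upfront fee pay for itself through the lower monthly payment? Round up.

Loan A: monthly rate = 7.25%/12 = 0.0060417; payment = 159,750 × 0.0060417 / (1 − (1+0.0060417)^−180) = $1,458.30.
Loan B: monthly rate = 6%/12 = 0.0050000; payment = 159,750 × 0.0050000 / (1 − (1+0.0050000)^−180) = $1,348.06.
Monthly savings = $1,458.30 − $1,348.06 = $110.24.
Break-even = $2,800.00 / $110.24 = 25.40 → 26 months.

26 months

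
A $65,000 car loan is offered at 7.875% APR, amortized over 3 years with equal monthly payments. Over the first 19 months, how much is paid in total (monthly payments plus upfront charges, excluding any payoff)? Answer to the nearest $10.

Monthly rate = 7.875%/12 = 0.0065625; payment = 65,000 × 0.0065625 / (1 − (1+0.0065625)^−36) = $2,033.12.
Total outlay = 19 × $2,033.12 = $38,629.28.

$38,630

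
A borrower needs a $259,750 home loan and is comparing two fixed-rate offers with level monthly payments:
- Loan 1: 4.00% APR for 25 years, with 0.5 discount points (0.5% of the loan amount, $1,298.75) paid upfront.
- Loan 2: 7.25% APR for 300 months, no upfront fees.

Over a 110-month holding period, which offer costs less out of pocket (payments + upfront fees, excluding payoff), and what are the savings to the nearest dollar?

Loan 1 by $54,409

Loan 1: monthly rate = 4%/12 = 0.0033333; payment = 259,750 × 0.0033333 / (1 − (1+0.0033333)^−300) = $1,371.06.
Loan 2: monthly rate = 7.25%/12 = 0.0060417; payment = 259,750 × 0.0060417 / (1 − (1+0.0060417)^−300) = $1,877.49.
Over 110 months: Loan 1 costs 110 × $1,371.06 + $1,298.75 = $152,115.35; Loan 2 costs 110 × $1,877.49 = $206,523.90.
Loan 1 is cheaper by $206,523.90 − $152,115.35 = $54,408.55.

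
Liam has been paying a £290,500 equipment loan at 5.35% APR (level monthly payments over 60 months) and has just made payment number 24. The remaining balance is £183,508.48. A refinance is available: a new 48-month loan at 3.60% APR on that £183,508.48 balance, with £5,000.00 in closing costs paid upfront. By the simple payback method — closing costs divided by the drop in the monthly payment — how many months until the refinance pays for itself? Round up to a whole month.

4 months

Current payment = 290,500 × 5.35%/12 / (1 − (1+0.0044583)^−60) = £5,528.80.
Refinanced payment = 183,508.48 × 0.0030000 / (1 − (1+0.0030000)^−48) = £4,110.68.
Monthly savings = £5,528.80 − £4,110.68 = £1,418.12.
Break-even = £5,000.00 / £1,418.12 = 3.53 → 4 months.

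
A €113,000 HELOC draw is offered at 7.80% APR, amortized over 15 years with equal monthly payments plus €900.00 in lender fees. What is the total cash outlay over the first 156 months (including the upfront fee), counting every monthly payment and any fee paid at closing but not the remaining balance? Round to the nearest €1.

Monthly rate = 7.8%/12 = 0.0065000; payment = 113,000 × 0.0065000 / (1 − (1+0.0065000)^−180) = €1,066.88.
Total outlay = 156 × €1,066.88 + €900.00 = €167,333.28.

€167,333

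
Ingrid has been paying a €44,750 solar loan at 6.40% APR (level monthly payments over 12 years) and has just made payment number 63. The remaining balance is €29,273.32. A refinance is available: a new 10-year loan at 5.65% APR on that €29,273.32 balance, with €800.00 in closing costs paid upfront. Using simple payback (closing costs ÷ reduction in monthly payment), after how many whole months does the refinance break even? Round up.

7 months

Current payment = 44,750 × 6.4%/12 / (1 − (1+0.0053333)^−144) = €446.01.
Refinanced payment = 29,273.32 × 0.0047083 / (1 − (1+0.0047083)^−120) = €319.87.
Monthly savings = €446.01 − €319.87 = €126.14.
Break-even = €800.00 / €126.14 = 6.34 → 7 months.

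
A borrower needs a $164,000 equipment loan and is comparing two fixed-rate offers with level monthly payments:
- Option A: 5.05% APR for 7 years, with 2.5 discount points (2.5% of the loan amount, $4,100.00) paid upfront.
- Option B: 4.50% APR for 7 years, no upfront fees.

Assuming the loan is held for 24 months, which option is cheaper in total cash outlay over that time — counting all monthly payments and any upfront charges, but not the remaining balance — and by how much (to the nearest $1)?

Option B by $5,113

Option A: at 5.05% the monthly rate is 0.0042083, so the payment is 164,000 × 0.0042083 / (1 − 1.0042083^−84) = $2,321.82.
Option B: at 4.50% the monthly rate is 0.0037500, so the payment is 164,000 × 0.0037500 / (1 − 1.0037500^−84) = $2,279.63.
Over 24 months: Option A costs 24 × $2,321.82 + $4,100.00 = $59,823.68; Option B costs 24 × $2,279.63 = $54,711.12.
Option B is cheaper by $59,823.68 − $54,711.12 = $5,112.56.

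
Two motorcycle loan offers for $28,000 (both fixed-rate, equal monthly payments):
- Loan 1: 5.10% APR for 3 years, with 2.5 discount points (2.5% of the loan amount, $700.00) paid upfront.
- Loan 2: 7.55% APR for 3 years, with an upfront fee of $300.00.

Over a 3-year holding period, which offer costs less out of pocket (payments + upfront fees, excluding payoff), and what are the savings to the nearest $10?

Loan 1: at 5.10% the monthly rate is 0.0042500, so the payment is 28,000 × 0.0042500 / (1 − 1.0042500^−36) = $840.44.
Loan 2: monthly rate = 7.55%/12 = 0.0062917; payment = 28,000 × 0.0062917 / (1 − (1+0.0062917)^−36) = $871.62.
Over 36 months: Loan 1 costs 36 × $840.44 + $700.00 = $30,955.84; Loan 2 costs 36 × $871.62 + $300.00 = $31,678.32.
Loan 1 is cheaper by $31,678.32 − $30,955.84 = $722.48.

Loan 1 by $720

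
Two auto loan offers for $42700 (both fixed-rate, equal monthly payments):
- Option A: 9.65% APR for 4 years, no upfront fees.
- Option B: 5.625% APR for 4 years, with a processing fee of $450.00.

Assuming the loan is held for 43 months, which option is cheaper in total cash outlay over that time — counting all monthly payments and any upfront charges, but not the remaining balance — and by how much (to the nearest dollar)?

Option B by $3,004

Option A: monthly rate = 9.65%/12 = 0.0080417; payment = 42,700 × 0.0080417 / (1 − (1+0.0080417)^−48) = $1,075.82.
Option B: at 5.625% the monthly rate is 0.0046875, so the payment is 42,700 × 0.0046875 / (1 − 1.0046875^−48) = $995.49.
Over 43 months: Option A costs 43 × $1,075.82 = $46,260.26; Option B costs 43 × $995.49 + $450.00 = $43,256.07.
Option B is cheaper by $46,260.26 − $43,256.07 = $3,004.19.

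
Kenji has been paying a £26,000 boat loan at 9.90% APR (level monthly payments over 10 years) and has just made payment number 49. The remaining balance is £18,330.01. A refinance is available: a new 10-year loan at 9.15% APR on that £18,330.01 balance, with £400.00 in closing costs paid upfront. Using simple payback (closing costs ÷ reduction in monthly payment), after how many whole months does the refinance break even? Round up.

Current payment = 26,000 × 9.9%/12 / (1 − (1+0.0082500)^−120) = £342.15.
Refinanced payment = 18,330.01 × 0.0076250 / (1 − (1+0.0076250)^−120) = £233.69.
Monthly savings = £342.15 − £233.69 = £108.46.
Break-even = £400.00 / £108.46 = 3.69 → 4 months.

4 months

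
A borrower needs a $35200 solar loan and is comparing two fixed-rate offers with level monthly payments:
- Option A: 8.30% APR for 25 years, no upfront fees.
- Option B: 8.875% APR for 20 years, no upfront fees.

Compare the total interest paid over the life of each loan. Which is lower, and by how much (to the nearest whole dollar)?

Option B by $8,282

Option A: at 8.30% the monthly rate is 0.0069167, so the payment is 35,200 × 0.0069167 / (1 − 1.0069167^−300) = $278.71.
Total interest on Option A = 300 × $278.71 − $35,200 = $48,413.00.
Option B: at 8.875% the monthly rate is 0.0073958, so the payment is 35,200 × 0.0073958 / (1 − 1.0073958^−240) = $313.88.
Total interest on Option B = 240 × $313.88 − $35,200 = $40,131.20.
Option B is lower by $8,281.80.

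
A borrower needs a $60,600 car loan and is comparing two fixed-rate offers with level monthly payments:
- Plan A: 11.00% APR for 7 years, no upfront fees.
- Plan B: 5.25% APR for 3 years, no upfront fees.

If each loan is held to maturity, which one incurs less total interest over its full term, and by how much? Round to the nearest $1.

Plan B by $21,530

Plan A: at 11.00% the monthly rate is 0.0091667, so the payment is 60,600 × 0.0091667 / (1 − 1.0091667^−84) = $1,037.62.
Total interest on Plan A = 84 × $1,037.62 − $60,600 = $26,560.08.
Plan B: at 5.25% the monthly rate is 0.0043750, so the payment is 60,600 × 0.0043750 / (1 − 1.0043750^−36) = $1,823.05.
Total interest on Plan B = 36 × $1,823.05 − $60,600 = $5,029.80.
Plan B is lower by $21,530.28.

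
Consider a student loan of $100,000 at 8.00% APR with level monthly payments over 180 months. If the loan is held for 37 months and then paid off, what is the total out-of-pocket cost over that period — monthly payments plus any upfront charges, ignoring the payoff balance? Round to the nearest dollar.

Monthly rate = 8%/12 = 0.0066667; payment = 100,000 × 0.0066667 / (1 − (1+0.0066667)^−180) = $955.65.
Total outlay = 37 × $955.65 = $35,359.05.

$35,359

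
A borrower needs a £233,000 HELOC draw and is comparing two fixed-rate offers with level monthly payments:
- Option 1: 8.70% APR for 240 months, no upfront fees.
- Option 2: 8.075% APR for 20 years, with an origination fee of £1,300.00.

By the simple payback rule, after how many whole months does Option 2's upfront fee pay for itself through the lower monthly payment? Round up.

15 months

Option 1: at 8.70% the monthly rate is 0.0072500, so the payment is 233,000 × 0.0072500 / (1 − 1.0072500^−240) = £2,051.62.
Option 2: at 8.075% the monthly rate is 0.0067292, so the payment is 233,000 × 0.0067292 / (1 − 1.0067292^−240) = £1,959.80.
Monthly savings = £2,051.62 − £1,959.80 = £91.82.
Break-even = £1,300.00 / £91.82 = 14.16 → 15 months.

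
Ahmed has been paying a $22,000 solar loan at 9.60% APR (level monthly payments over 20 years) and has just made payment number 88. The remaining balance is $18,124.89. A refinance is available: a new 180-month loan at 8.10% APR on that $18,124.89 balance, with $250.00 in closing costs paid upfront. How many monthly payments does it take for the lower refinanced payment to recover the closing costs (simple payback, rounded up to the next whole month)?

8 months

Current payment = 22,000 × 9.6%/12 / (1 − (1+0.0080000)^−240) = $206.51.
Refinanced payment = 18,124.89 × 0.0067500 / (1 − (1+0.0067500)^−180) = $174.26.
Monthly savings = $206.51 − $174.26 = $32.25.
Break-even = $250.00 / $32.25 = 7.75 → 8 months.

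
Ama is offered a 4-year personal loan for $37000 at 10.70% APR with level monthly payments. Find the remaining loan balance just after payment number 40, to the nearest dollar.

With monthly rate i = 10.7%/12 = 0.0089167, the balance after k of n payments is P · [(1+i)^n − (1+i)^k] / [(1+i)^n − 1].
(1+0.0089167)^48 = 1.53127864 and (1+0.0089167)^40 = 1.42630319, so the balance is 37,000 × (1.53127864 − 1.42630319) / (1.53127864 − 1) = $7,310.84.

$7,311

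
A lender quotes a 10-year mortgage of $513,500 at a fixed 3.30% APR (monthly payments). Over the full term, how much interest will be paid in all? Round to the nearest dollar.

$90,078

At 3.30% the monthly rate is 0.0027500, so the payment is 513,500 × 0.0027500 / (1 − 1.0027500^−120) = $5,029.82.
Total paid = 120 × $5,029.82 = $603,578.40; interest = $603,578.40 − $513,500 = $90,078.40.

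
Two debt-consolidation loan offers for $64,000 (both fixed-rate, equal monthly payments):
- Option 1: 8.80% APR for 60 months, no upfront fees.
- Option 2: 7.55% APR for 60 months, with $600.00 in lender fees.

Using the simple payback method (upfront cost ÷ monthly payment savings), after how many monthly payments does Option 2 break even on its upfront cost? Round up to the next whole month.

16 months

Option 1: monthly rate = 8.8%/12 = 0.0073333; payment = 64,000 × 0.0073333 / (1 − (1+0.0073333)^−60) = $1,322.33.
Option 2: monthly rate = 7.55%/12 = 0.0062917; payment = 64,000 × 0.0062917 / (1 − (1+0.0062917)^−60) = $1,283.95.
Monthly savings = $1,322.33 − $1,283.95 = $38.38.
Break-even = $600.00 / $38.38 = 15.63 → 16 months.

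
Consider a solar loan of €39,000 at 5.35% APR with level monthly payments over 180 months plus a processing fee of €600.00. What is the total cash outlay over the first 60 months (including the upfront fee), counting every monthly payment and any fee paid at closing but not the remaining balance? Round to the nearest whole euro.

€19,534

At 5.35% the monthly rate is 0.0044583, so the payment is 39,000 × 0.0044583 / (1 − 1.0044583^−180) = €315.57.
Total outlay = 60 × €315.57 + €600.00 = €19,534.20.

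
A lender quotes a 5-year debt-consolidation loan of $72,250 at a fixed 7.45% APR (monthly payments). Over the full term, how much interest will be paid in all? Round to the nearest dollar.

$14,512

At 7.45% the monthly rate is 0.0062083, so the payment is 72,250 × 0.0062083 / (1 − 1.0062083^−60) = $1,446.03.
Total paid = 60 × $1,446.03 = $86,761.80; interest = $86,761.80 − $72,250 = $14,511.80.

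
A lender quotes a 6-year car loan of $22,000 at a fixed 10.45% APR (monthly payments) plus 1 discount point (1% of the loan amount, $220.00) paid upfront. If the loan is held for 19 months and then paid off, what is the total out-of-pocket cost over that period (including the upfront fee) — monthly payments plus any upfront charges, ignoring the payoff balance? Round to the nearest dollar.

$8,059

Monthly rate = 10.45%/12 = 0.0087083; payment = 22,000 × 0.0087083 / (1 − (1+0.0087083)^−72) = $412.58.
Total outlay = 19 × $412.58 + $220.00 = $8,059.02.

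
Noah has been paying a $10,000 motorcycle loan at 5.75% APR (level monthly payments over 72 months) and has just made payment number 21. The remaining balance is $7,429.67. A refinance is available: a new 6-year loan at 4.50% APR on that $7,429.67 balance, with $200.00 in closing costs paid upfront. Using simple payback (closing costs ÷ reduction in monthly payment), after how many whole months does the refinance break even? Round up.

Current payment = 10,000 × 5.75%/12 / (1 − (1+0.0047917)^−72) = $164.55.
Refinanced payment = 7,429.67 × 0.0037500 / (1 − (1+0.0037500)^−72) = $117.94.
Monthly savings = $164.55 − $117.94 = $46.61.
Break-even = $200.00 / $46.61 = 4.29 → 5 months.

5 months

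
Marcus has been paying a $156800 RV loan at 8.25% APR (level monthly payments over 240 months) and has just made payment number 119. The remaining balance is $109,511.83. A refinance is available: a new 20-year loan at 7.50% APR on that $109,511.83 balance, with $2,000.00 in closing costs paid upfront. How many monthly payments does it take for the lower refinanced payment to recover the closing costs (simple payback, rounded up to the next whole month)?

5 months

Current payment = 156,800 × 8.25%/12 / (1 − (1+0.0068750)^−240) = $1,336.04.
Refinanced payment = 109,511.83 × 0.0062500 / (1 − (1+0.0062500)^−240) = $882.22.
Monthly savings = $1,336.04 − $882.22 = $453.82.
Break-even = $2,000.00 / $453.82 = 4.41 → 5 months.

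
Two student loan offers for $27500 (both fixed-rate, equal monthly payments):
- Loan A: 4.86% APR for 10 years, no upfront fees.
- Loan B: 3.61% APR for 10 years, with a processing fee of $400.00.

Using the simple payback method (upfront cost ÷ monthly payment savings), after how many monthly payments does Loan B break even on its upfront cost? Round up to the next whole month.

25 months

Loan A: monthly rate = 4.86%/12 = 0.0040500; payment = 27,500 × 0.0040500 / (1 − (1+0.0040500)^−120) = $289.80.
Loan B: at 3.61% the monthly rate is 0.0030083, so the payment is 27,500 × 0.0030083 / (1 − 1.0030083^−120) = $273.36.
Monthly savings = $289.80 − $273.36 = $16.44.
Break-even = $400.00 / $16.44 = 24.33 → 25 months.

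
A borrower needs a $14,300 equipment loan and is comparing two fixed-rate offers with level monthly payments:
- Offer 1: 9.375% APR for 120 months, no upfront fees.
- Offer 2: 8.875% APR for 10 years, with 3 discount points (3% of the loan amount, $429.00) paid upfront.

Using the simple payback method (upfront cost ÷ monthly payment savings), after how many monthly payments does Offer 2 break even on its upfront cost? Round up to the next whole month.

111 months

Offer 1: monthly rate = 9.375%/12 = 0.0078125; payment = 14,300 × 0.0078125 / (1 − (1+0.0078125)^−120) = $184.06.
Offer 2: monthly rate = 8.875%/12 = 0.0073958; payment = 14,300 × 0.0073958 / (1 − (1+0.0073958)^−120) = $180.18.
Monthly savings = $184.06 − $180.18 = $3.88.
Break-even = $429.00 / $3.88 = 110.57 → 111 months.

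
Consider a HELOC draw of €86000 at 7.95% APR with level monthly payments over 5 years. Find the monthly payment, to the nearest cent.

Monthly rate = 7.95%/12 = 0.0066250; payment = 86,000 × 0.0066250 / (1 − (1+0.0066250)^−60) = €1,741.71.

€1,741.71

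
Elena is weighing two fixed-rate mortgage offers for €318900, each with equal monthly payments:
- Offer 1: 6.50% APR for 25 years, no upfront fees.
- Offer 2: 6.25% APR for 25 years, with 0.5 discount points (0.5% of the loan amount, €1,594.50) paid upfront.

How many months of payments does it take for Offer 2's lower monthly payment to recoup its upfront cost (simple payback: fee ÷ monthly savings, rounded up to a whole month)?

33 months

Offer 1: monthly rate = 6.5%/12 = 0.0054167; payment = 318,900 × 0.0054167 / (1 − (1+0.0054167)^−300) = €2,153.24.
Offer 2: monthly rate = 6.25%/12 = 0.0052083; payment = 318,900 × 0.0052083 / (1 − (1+0.0052083)^−300) = €2,103.69.
Monthly savings = €2,153.24 − €2,103.69 = €49.55.
Break-even = €1,594.50 / €49.55 = 32.18 → 33 months.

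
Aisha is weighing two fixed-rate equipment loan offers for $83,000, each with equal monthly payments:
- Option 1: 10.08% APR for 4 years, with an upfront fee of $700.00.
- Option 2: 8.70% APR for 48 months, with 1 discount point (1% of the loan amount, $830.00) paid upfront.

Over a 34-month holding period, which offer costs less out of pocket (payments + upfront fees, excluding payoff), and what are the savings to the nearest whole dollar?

Option 1: at 10.08% the monthly rate is 0.0084000, so the payment is 83,000 × 0.0084000 / (1 − 1.0084000^−48) = $2,108.28.
Option 2: at 8.70% the monthly rate is 0.0072500, so the payment is 83,000 × 0.0072500 / (1 − 1.0072500^−48) = $2,053.66.
Over 34 months: Option 1 costs 34 × $2,108.28 + $700.00 = $72,381.52; Option 2 costs 34 × $2,053.66 + $830.00 = $70,654.44.
Option 2 is cheaper by $72,381.52 − $70,654.44 = $1,727.08.

Option 2 by $1,727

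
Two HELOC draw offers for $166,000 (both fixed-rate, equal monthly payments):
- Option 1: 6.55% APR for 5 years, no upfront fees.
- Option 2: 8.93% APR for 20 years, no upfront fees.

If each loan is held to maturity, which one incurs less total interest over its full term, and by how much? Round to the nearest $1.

Option 1: at 6.55% the monthly rate is 0.0054583, so the payment is 166,000 × 0.0054583 / (1 − 1.0054583^−60) = $3,251.87.
Total interest on Option 1 = 60 × $3,251.87 − $166,000 = $29,112.20.
Option 2: at 8.93% the monthly rate is 0.0074417, so the payment is 166,000 × 0.0074417 / (1 − 1.0074417^−240) = $1,486.08.
Total interest on Option 2 = 240 × $1,486.08 − $166,000 = $190,659.20.
Option 1 is lower by $161,547.00.

Option 1 by $161,547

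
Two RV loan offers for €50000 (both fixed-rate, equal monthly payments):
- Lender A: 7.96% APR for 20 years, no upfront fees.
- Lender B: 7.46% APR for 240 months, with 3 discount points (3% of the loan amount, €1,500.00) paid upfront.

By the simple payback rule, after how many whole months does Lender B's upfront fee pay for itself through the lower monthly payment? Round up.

Lender A: monthly rate = 7.96%/12 = 0.0066333; payment = 50,000 × 0.0066333 / (1 − (1+0.0066333)^−240) = €416.98.
Lender B: monthly rate = 7.46%/12 = 0.0062167; payment = 50,000 × 0.0062167 / (1 − (1+0.0062167)^−240) = €401.57.
Monthly savings = €416.98 − €401.57 = €15.41.
Break-even = €1,500.00 / €15.41 = 97.34 → 98 months.

98 months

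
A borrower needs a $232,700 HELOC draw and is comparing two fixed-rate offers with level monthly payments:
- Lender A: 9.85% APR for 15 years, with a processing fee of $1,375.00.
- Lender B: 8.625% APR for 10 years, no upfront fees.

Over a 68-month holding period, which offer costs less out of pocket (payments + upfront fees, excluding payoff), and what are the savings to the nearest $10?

Lender A: monthly rate = 9.85%/12 = 0.0082083; payment = 232,700 × 0.0082083 / (1 − (1+0.0082083)^−180) = $2,479.30.
Lender B: monthly rate = 8.625%/12 = 0.0071875; payment = 232,700 × 0.0071875 / (1 − (1+0.0071875)^−120) = $2,900.73.
Over 68 months: Lender A costs 68 × $2,479.30 + $1,375.00 = $169,967.40; Lender B costs 68 × $2,900.73 = $197,249.64.
Lender A is cheaper by $197,249.64 − $169,967.40 = $27,282.24.

Lender A by $27,280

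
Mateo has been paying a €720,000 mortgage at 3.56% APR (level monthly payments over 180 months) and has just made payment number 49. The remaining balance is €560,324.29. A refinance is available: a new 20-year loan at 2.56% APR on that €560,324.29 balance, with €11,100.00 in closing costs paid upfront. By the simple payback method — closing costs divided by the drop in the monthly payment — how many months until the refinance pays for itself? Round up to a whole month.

Current payment = 720,000 × 3.56%/12 / (1 − (1+0.0029667)^−180) = €5,168.39.
Refinanced payment = 560,324.29 × 0.0021333 / (1 − (1+0.0021333)^−240) = €2,985.58.
Monthly savings = €5,168.39 − €2,985.58 = €2,182.81.
Break-even = €11,100.00 / €2,182.81 = 5.09 → 6 months.

6 months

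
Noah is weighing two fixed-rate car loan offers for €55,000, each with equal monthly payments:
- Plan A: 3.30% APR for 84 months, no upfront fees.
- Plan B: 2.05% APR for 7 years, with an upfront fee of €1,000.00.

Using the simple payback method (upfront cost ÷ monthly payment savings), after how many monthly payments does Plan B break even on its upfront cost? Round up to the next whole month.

Plan A: monthly rate = 3.3%/12 = 0.0027500; payment = 55,000 × 0.0027500 / (1 − (1+0.0027500)^−84) = €734.19.
Plan B: at 2.05% the monthly rate is 0.0017083, so the payment is 55,000 × 0.0017083 / (1 − 1.0017083^−84) = €703.42.
Monthly savings = €734.19 − €703.42 = €30.77.
Break-even = €1,000.00 / €30.77 = 32.50 → 33 months.

33 months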